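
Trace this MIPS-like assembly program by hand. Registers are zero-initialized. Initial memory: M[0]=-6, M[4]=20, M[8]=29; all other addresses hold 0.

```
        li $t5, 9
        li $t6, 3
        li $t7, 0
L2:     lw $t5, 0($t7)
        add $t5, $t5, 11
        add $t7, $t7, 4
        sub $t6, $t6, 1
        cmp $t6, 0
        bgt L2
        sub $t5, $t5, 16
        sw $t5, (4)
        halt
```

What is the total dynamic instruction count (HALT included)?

li $t5, 9 → $t5=9
li $t6, 3 → $t6=3
li $t7, 0 → $t7=0
lw $t5, 0($t7) → $t5=M[0]=-6
add $t5, $t5, 11 → $t5=(-6)+11=5
add $t7, $t7, 4 → $t7=0+4=4
sub $t6, $t6, 1 → $t6=3-1=2
cmp $t6, 0  (cmp 2,0)
bgt L2: taken
lw $t5, 0($t7) → $t5=M[4]=20
add $t5, $t5, 11 → $t5=20+11=31
add $t7, $t7, 4 → $t7=4+4=8
sub $t6, $t6, 1 → $t6=2-1=1
cmp $t6, 0  (cmp 1,0)
bgt L2: taken
lw $t5, 0($t7) → $t5=M[8]=29
add $t5, $t5, 11 → $t5=29+11=40
add $t7, $t7, 4 → $t7=8+4=12
sub $t6, $t6, 1 → $t6=1-1=0
cmp $t6, 0  (cmp 0,0)
bgt L2: not taken
sub $t5, $t5, 16 → $t5=40-16=24
sw $t5, (4) → M[4]=24
halt.
Total executed instructions: 24.

24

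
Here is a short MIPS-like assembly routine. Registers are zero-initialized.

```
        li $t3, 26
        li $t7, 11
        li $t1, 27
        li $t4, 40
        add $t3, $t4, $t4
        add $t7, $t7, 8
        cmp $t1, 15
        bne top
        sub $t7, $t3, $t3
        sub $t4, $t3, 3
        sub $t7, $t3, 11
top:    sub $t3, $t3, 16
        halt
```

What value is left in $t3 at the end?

64

after li $t3, 26: $t3=26
after li $t7, 11: $t7=11
after li $t1, 27: $t1=27
after li $t4, 40: $t4=40
after add $t3, $t4, $t4: $t3=40+40=80
after add $t7, $t7, 8: $t7=11+8=19
cmp $t1, 15  (cmp 27,15)
bne top: taken
after sub $t3, $t3, 16: $t3=80-16=64
halt.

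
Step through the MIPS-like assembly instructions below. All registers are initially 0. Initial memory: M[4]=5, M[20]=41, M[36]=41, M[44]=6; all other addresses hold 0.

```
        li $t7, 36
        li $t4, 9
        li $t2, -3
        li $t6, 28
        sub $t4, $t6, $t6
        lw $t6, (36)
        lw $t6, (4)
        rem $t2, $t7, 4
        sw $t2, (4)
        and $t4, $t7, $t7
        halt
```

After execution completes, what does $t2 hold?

0

li $t7, 36 → $t7=36
li $t4, 9 → $t4=9
li $t2, -3 → $t2=-3
li $t6, 28 → $t6=28
sub $t4, $t6, $t6 → $t4=28-28=0
lw $t6, (36) → $t6=M[36]=41
lw $t6, (4) → $t6=M[4]=5
rem $t2, $t7, 4 → $t2=36%4=0
sw $t2, (4) → M[4]=0
and $t4, $t7, $t7 → $t4=36&36=36
halt.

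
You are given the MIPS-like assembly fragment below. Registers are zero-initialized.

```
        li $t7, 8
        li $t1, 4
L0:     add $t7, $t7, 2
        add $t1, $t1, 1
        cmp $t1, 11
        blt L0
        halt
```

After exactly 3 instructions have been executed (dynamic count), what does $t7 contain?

10

li $t7, 8 → $t7=8
li $t1, 4 → $t1=4
add $t7, $t7, 2 → $t7=8+2=10
After step 3: $t7 = 10.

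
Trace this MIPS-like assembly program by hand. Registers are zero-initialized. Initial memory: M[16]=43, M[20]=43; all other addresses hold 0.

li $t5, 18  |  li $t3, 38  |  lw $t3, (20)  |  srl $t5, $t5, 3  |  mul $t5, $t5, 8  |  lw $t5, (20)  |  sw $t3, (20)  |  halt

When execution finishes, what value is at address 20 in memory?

$t5=18
$t3=38
$t3=M[20]=43
$t5=18>>3=2
$t5=2*8=16
$t5=M[20]=43
sw $t3, (20) → M[20]=43
halt.

43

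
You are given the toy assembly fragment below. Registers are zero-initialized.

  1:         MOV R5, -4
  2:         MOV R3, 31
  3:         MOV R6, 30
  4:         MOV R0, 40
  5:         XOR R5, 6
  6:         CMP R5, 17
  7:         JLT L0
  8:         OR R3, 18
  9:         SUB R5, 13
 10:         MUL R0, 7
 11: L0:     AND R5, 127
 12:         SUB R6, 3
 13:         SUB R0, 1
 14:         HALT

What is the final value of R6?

27

MOV R5, -4 → R5=-4
MOV R3, 31 → R3=31
MOV R6, 30 → R6=30
MOV R0, 40 → R0=40
XOR R5, 6 → R5=(-4)^6=-6
CMP R5, 17  (cmp -6,17)
JLT L0: taken
AND R5, 127 → R5=(-6)&127=122
SUB R6, 3 → R6=30-3=27
SUB R0, 1 → R0=40-1=39
halt.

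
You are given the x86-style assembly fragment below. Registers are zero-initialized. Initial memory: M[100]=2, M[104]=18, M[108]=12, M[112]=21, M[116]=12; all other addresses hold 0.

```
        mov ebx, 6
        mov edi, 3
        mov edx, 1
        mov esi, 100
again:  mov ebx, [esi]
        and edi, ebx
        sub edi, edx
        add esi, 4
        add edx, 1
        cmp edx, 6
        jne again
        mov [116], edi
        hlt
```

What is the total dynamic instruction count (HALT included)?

41

ebx=6
edi=3
edx=1
esi=100
ebx=M[100]=2
edi=3&2=2
edi=2-1=1
esi=100+4=104
edx=1+1=2
cmp edx, 6  (cmp 2,6)
jne again: taken
ebx=M[104]=18
edi=1&18=0
edi=0-2=-2
esi=104+4=108
edx=2+1=3
cmp edx, 6  (cmp 3,6)
jne again: taken
ebx=M[108]=12
edi=(-2)&12=12
edi=12-3=9
esi=108+4=112
edx=3+1=4
cmp edx, 6  (cmp 4,6)
jne again: taken
ebx=M[112]=21
edi=9&21=1
edi=1-4=-3
esi=112+4=116
edx=4+1=5
cmp edx, 6  (cmp 5,6)
jne again: taken
ebx=M[116]=12
edi=(-3)&12=12
edi=12-5=7
esi=116+4=120
edx=5+1=6
cmp edx, 6  (cmp 6,6)
jne again: not taken
mov [116], edi → M[116]=7
halt.
Total executed instructions: 41.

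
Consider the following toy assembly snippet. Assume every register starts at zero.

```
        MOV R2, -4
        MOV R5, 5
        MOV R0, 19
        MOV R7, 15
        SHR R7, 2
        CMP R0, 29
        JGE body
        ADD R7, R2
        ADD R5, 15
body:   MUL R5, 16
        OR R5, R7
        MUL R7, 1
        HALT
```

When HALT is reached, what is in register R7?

MOV R2, -4 → R2=-4
MOV R5, 5 → R5=5
MOV R0, 19 → R0=19
MOV R7, 15 → R7=15
SHR R7, 2 → R7=15>>2=3
CMP R0, 29  (cmp 19,29)
JGE body: not taken
ADD R7, R2 → R7=3+(-4)=-1
ADD R5, 15 → R5=5+15=20
MUL R5, 16 → R5=20*16=320
OR R5, R7 → R5=320|(-1)=-1
MUL R7, 1 → R7=(-1)*1=-1
halt.

-1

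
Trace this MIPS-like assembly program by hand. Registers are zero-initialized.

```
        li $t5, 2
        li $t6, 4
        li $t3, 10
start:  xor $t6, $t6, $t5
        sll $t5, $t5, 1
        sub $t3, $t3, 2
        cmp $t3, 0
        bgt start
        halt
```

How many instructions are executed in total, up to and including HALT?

29

after li $t5, 2: $t5=2
after li $t6, 4: $t6=4
after li $t3, 10: $t3=10
after xor $t6, $t6, $t5: $t6=4^2=6
after sll $t5, $t5, 1: $t5=2<<1=4
after sub $t3, $t3, 2: $t3=10-2=8
cmp $t3, 0  (cmp 8,0)
bgt start: taken
after xor $t6, $t6, $t5: $t6=6^4=2
after sll $t5, $t5, 1: $t5=4<<1=8
after sub $t3, $t3, 2: $t3=8-2=6
cmp $t3, 0  (cmp 6,0)
bgt start: taken
after xor $t6, $t6, $t5: $t6=2^8=10
after sll $t5, $t5, 1: $t5=8<<1=16
after sub $t3, $t3, 2: $t3=6-2=4
cmp $t3, 0  (cmp 4,0)
bgt start: taken
after xor $t6, $t6, $t5: $t6=10^16=26
after sll $t5, $t5, 1: $t5=16<<1=32
after sub $t3, $t3, 2: $t3=4-2=2
cmp $t3, 0  (cmp 2,0)
bgt start: taken
after xor $t6, $t6, $t5: $t6=26^32=58
after sll $t5, $t5, 1: $t5=32<<1=64
after sub $t3, $t3, 2: $t3=2-2=0
cmp $t3, 0  (cmp 0,0)
bgt start: not taken
halt.
Total executed instructions: 29.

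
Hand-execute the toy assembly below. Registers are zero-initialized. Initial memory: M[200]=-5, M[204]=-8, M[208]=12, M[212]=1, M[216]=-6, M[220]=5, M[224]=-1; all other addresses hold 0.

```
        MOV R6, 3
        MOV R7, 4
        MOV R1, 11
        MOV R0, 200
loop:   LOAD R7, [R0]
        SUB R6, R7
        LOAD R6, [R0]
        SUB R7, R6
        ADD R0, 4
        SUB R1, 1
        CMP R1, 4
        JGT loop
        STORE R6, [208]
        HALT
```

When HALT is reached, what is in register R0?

228

R6=3
R7=4
R1=11
R0=200
R7=M[200]=-5
R6=3-(-5)=8
R6=M[200]=-5
R7=(-5)-(-5)=0
R0=200+4=204
R1=11-1=10
CMP R1, 4  (cmp 10,4)
JGT loop: taken
R7=M[204]=-8
R6=(-5)-(-8)=3
R6=M[204]=-8
R7=(-8)-(-8)=0
R0=204+4=208
R1=10-1=9
CMP R1, 4  (cmp 9,4)
JGT loop: taken
R7=M[208]=12
R6=(-8)-12=-20
R6=M[208]=12
R7=12-12=0
R0=208+4=212
R1=9-1=8
CMP R1, 4  (cmp 8,4)
JGT loop: taken
R7=M[212]=1
R6=12-1=11
R6=M[212]=1
R7=1-1=0
R0=212+4=216
R1=8-1=7
CMP R1, 4  (cmp 7,4)
JGT loop: taken
R7=M[216]=-6
R6=1-(-6)=7
R6=M[216]=-6
R7=(-6)-(-6)=0
R0=216+4=220
R1=7-1=6
CMP R1, 4  (cmp 6,4)
JGT loop: taken
R7=M[220]=5
R6=(-6)-5=-11
R6=M[220]=5
R7=5-5=0
R0=220+4=224
R1=6-1=5
CMP R1, 4  (cmp 5,4)
JGT loop: taken
R7=M[224]=-1
R6=5-(-1)=6
R6=M[224]=-1
R7=(-1)-(-1)=0
R0=224+4=228
R1=5-1=4
CMP R1, 4  (cmp 4,4)
JGT loop: not taken
STORE R6, [208] → M[208]=-1
halt.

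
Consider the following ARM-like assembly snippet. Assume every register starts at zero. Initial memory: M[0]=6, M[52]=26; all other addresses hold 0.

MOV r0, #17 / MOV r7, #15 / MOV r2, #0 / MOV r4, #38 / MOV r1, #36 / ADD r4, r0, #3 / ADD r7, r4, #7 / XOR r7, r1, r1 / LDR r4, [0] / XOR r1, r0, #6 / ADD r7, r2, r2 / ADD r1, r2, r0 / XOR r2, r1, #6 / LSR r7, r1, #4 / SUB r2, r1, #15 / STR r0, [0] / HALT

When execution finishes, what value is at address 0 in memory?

after MOV r0, #17: r0=17
after MOV r7, #15: r7=15
after MOV r2, #0: r2=0
after MOV r4, #38: r4=38
after MOV r1, #36: r1=36
after ADD r4, r0, #3: r4=17+3=20
after ADD r7, r4, #7: r7=20+7=27
after XOR r7, r1, r1: r7=36^36=0
after LDR r4, [0]: r4=M[0]=6
after XOR r1, r0, #6: r1=17^6=23
after ADD r7, r2, r2: r7=0+0=0
after ADD r1, r2, r0: r1=0+17=17
after XOR r2, r1, #6: r2=17^6=23
after LSR r7, r1, #4: r7=17>>4=1
after SUB r2, r1, #15: r2=17-15=2
STR r0, [0] → M[0]=17
halt.

17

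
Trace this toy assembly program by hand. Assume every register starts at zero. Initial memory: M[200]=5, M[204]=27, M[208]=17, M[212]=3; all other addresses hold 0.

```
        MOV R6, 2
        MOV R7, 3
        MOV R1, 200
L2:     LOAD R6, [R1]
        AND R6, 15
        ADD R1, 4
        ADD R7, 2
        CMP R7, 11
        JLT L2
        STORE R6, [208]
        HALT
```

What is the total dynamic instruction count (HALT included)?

MOV R6, 2 → R6=2
MOV R7, 3 → R7=3
MOV R1, 200 → R1=200
LOAD R6, [R1] → R6=M[200]=5
AND R6, 15 → R6=5&15=5
ADD R1, 4 → R1=200+4=204
ADD R7, 2 → R7=3+2=5
CMP R7, 11  (cmp 5,11)
JLT L2: taken
LOAD R6, [R1] → R6=M[204]=27
AND R6, 15 → R6=27&15=11
ADD R1, 4 → R1=204+4=208
ADD R7, 2 → R7=5+2=7
CMP R7, 11  (cmp 7,11)
JLT L2: taken
LOAD R6, [R1] → R6=M[208]=17
AND R6, 15 → R6=17&15=1
ADD R1, 4 → R1=208+4=212
ADD R7, 2 → R7=7+2=9
CMP R7, 11  (cmp 9,11)
JLT L2: taken
LOAD R6, [R1] → R6=M[212]=3
AND R6, 15 → R6=3&15=3
ADD R1, 4 → R1=212+4=216
ADD R7, 2 → R7=9+2=11
CMP R7, 11  (cmp 11,11)
JLT L2: not taken
STORE R6, [208] → M[208]=3
halt.
Total executed instructions: 29.

29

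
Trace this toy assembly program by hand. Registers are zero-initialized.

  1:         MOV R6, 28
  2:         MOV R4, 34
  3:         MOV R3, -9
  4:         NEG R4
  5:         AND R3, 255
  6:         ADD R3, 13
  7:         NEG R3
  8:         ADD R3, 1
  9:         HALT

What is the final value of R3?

R6=28
R4=34
R3=-9
R4=-(34)=-34
R3=(-9)&255=247
R3=247+13=260
R3=-(260)=-260
R3=(-260)+1=-259
halt.

-259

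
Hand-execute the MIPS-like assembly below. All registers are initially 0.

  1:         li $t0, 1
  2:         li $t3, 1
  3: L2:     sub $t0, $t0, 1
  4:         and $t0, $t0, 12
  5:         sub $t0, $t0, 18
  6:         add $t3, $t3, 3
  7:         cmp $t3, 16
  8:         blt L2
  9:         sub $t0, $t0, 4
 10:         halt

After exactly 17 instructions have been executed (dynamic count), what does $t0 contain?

-10

li $t0, 1 → $t0=1
li $t3, 1 → $t3=1
sub $t0, $t0, 1 → $t0=1-1=0
and $t0, $t0, 12 → $t0=0&12=0
sub $t0, $t0, 18 → $t0=0-18=-18
add $t3, $t3, 3 → $t3=1+3=4
cmp $t3, 16  (cmp 4,16)
blt L2: taken
sub $t0, $t0, 1 → $t0=(-18)-1=-19
and $t0, $t0, 12 → $t0=(-19)&12=12
sub $t0, $t0, 18 → $t0=12-18=-6
add $t3, $t3, 3 → $t3=4+3=7
cmp $t3, 16  (cmp 7,16)
blt L2: taken
sub $t0, $t0, 1 → $t0=(-6)-1=-7
and $t0, $t0, 12 → $t0=(-7)&12=8
sub $t0, $t0, 18 → $t0=8-18=-10
After step 17: $t0 = -10.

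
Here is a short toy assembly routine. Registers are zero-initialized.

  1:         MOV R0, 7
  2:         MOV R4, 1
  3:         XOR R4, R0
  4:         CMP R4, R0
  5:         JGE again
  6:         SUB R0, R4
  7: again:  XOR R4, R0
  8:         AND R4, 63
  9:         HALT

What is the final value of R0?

MOV R0, 7 → R0=7
MOV R4, 1 → R4=1
XOR R4, R0 → R4=1^7=6
CMP R4, R0  (cmp 6,7)
JGE again: not taken
SUB R0, R4 → R0=7-6=1
XOR R4, R0 → R4=6^1=7
AND R4, 63 → R4=7&63=7
halt.

1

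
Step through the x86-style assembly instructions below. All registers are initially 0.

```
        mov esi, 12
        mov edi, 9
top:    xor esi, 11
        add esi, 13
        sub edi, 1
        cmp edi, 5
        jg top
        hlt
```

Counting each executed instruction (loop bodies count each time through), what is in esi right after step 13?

mov esi, 12 → esi=12
mov edi, 9 → edi=9
xor esi, 11 → esi=12^11=7
add esi, 13 → esi=7+13=20
sub edi, 1 → edi=9-1=8
cmp edi, 5  (cmp 8,5)
jg top: taken
xor esi, 11 → esi=20^11=31
add esi, 13 → esi=31+13=44
sub edi, 1 → edi=8-1=7
cmp edi, 5  (cmp 7,5)
jg top: taken
xor esi, 11 → esi=44^11=39
After step 13: esi = 39.

39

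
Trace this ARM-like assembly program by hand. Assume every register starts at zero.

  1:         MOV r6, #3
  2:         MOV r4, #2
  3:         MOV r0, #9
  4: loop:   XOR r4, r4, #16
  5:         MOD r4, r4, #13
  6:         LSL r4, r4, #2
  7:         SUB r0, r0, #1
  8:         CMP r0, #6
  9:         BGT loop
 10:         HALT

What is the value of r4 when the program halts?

0

r6=3
r4=2
r0=9
r4=2^16=18
r4=18%13=5
r4=5<<2=20
r0=9-1=8
CMP r0, #6  (cmp 8,6)
BGT loop: taken
r4=20^16=4
r4=4%13=4
r4=4<<2=16
r0=8-1=7
CMP r0, #6  (cmp 7,6)
BGT loop: taken
r4=16^16=0
r4=0%13=0
r4=0<<2=0
r0=7-1=6
CMP r0, #6  (cmp 6,6)
BGT loop: not taken
halt.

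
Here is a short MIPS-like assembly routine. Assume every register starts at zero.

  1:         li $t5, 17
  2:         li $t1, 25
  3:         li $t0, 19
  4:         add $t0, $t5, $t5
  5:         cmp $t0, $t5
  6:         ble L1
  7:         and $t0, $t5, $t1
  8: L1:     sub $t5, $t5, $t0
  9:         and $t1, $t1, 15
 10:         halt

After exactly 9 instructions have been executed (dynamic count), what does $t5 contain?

$t5=17
$t1=25
$t0=19
$t0=17+17=34
cmp $t0, $t5  (cmp 34,17)
ble L1: not taken
$t0=17&25=17
$t5=17-17=0
$t1=25&15=9
After step 9: $t5 = 0.

0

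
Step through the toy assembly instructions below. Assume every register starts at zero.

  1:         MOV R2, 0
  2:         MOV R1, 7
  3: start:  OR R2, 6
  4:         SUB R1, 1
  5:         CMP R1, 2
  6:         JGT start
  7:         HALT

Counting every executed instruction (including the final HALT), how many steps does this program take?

23

MOV R2, 0 → R2=0
MOV R1, 7 → R1=7
OR R2, 6 → R2=0|6=6
SUB R1, 1 → R1=7-1=6
CMP R1, 2  (cmp 6,2)
JGT start: taken
OR R2, 6 → R2=6|6=6
SUB R1, 1 → R1=6-1=5
CMP R1, 2  (cmp 5,2)
JGT start: taken
OR R2, 6 → R2=6|6=6
SUB R1, 1 → R1=5-1=4
CMP R1, 2  (cmp 4,2)
JGT start: taken
OR R2, 6 → R2=6|6=6
SUB R1, 1 → R1=4-1=3
CMP R1, 2  (cmp 3,2)
JGT start: taken
OR R2, 6 → R2=6|6=6
SUB R1, 1 → R1=3-1=2
CMP R1, 2  (cmp 2,2)
JGT start: not taken
halt.
Total executed instructions: 23.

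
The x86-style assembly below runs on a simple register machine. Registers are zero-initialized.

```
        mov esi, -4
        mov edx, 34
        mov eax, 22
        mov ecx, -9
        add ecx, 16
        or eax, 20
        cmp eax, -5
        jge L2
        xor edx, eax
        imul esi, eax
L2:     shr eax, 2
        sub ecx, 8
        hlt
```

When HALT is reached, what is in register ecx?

after mov esi, -4: esi=-4
after mov edx, 34: edx=34
after mov eax, 22: eax=22
after mov ecx, -9: ecx=-9
after add ecx, 16: ecx=(-9)+16=7
after or eax, 20: eax=22|20=22
cmp eax, -5  (cmp 22,-5)
jge L2: taken
after shr eax, 2: eax=22>>2=5
after sub ecx, 8: ecx=7-8=-1
halt.

-1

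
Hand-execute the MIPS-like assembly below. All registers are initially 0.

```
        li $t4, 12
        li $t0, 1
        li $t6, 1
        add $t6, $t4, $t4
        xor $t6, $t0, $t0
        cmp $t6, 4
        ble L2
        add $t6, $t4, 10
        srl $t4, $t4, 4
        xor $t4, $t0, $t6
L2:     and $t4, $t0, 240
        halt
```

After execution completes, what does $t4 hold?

0

li $t4, 12 → $t4=12
li $t0, 1 → $t0=1
li $t6, 1 → $t6=1
add $t6, $t4, $t4 → $t6=12+12=24
xor $t6, $t0, $t0 → $t6=1^1=0
cmp $t6, 4  (cmp 0,4)
ble L2: taken
and $t4, $t0, 240 → $t4=1&240=0
halt.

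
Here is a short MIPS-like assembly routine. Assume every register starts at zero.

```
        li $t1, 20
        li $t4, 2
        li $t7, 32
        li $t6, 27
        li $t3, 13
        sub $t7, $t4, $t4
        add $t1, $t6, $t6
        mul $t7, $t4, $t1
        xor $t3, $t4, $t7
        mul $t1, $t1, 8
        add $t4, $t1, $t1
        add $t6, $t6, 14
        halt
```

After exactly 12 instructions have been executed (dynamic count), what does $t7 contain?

108

li $t1, 20 → $t1=20
li $t4, 2 → $t4=2
li $t7, 32 → $t7=32
li $t6, 27 → $t6=27
li $t3, 13 → $t3=13
sub $t7, $t4, $t4 → $t7=2-2=0
add $t1, $t6, $t6 → $t1=27+27=54
mul $t7, $t4, $t1 → $t7=2*54=108
xor $t3, $t4, $t7 → $t3=2^108=110
mul $t1, $t1, 8 → $t1=54*8=432
add $t4, $t1, $t1 → $t4=432+432=864
add $t6, $t6, 14 → $t6=27+14=41
After step 12: $t7 = 108.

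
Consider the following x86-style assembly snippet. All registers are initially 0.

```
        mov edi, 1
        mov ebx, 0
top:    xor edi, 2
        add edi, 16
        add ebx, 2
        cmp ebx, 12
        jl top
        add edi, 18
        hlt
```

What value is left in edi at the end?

edi=1
ebx=0
edi=1^2=3
edi=3+16=19
ebx=0+2=2
cmp ebx, 12  (cmp 2,12)
jl top: taken
edi=19^2=17
edi=17+16=33
ebx=2+2=4
cmp ebx, 12  (cmp 4,12)
jl top: taken
edi=33^2=35
edi=35+16=51
ebx=4+2=6
cmp ebx, 12  (cmp 6,12)
jl top: taken
edi=51^2=49
edi=49+16=65
ebx=6+2=8
cmp ebx, 12  (cmp 8,12)
jl top: taken
edi=65^2=67
edi=67+16=83
ebx=8+2=10
cmp ebx, 12  (cmp 10,12)
jl top: taken
edi=83^2=81
edi=81+16=97
ebx=10+2=12
cmp ebx, 12  (cmp 12,12)
jl top: not taken
edi=97+18=115
halt.

115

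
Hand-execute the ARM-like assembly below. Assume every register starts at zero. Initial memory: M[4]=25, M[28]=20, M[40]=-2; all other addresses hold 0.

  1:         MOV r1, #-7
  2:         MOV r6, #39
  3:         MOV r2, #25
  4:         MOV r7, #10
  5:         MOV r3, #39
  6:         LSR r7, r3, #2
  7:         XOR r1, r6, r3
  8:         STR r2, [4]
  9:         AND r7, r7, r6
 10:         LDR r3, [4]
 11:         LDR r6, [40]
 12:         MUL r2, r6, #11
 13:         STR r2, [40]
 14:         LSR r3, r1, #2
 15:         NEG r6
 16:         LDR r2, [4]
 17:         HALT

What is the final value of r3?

r1=-7
r6=39
r2=25
r7=10
r3=39
r7=39>>2=9
r1=39^39=0
STR r2, [4] → M[4]=25
r7=9&39=1
r3=M[4]=25
r6=M[40]=-2
r2=(-2)*11=-22
STR r2, [40] → M[40]=-22
r3=0>>2=0
r6=-(-2)=2
r2=M[4]=25
halt.

0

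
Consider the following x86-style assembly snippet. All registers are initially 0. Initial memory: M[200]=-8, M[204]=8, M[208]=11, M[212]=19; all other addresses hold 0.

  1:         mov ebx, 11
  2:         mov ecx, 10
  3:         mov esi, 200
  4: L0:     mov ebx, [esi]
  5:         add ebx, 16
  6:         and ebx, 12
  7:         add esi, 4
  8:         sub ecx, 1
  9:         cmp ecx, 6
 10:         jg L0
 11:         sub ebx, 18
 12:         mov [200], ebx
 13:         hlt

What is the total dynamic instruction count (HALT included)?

ebx=11
ecx=10
esi=200
ebx=M[200]=-8
ebx=(-8)+16=8
ebx=8&12=8
esi=200+4=204
ecx=10-1=9
cmp ecx, 6  (cmp 9,6)
jg L0: taken
ebx=M[204]=8
ebx=8+16=24
ebx=24&12=8
esi=204+4=208
ecx=9-1=8
cmp ecx, 6  (cmp 8,6)
jg L0: taken
ebx=M[208]=11
ebx=11+16=27
ebx=27&12=8
esi=208+4=212
ecx=8-1=7
cmp ecx, 6  (cmp 7,6)
jg L0: taken
ebx=M[212]=19
ebx=19+16=35
ebx=35&12=0
esi=212+4=216
ecx=7-1=6
cmp ecx, 6  (cmp 6,6)
jg L0: not taken
ebx=0-18=-18
mov [200], ebx → M[200]=-18
halt.
Total executed instructions: 34.

34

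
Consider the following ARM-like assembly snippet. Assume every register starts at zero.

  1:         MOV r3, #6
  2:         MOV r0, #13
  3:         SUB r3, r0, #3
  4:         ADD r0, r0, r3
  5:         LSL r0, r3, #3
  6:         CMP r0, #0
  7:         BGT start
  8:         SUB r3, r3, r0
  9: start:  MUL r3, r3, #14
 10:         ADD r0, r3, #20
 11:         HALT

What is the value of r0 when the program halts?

MOV r3, #6 → r3=6
MOV r0, #13 → r0=13
SUB r3, r0, #3 → r3=13-3=10
ADD r0, r0, r3 → r0=13+10=23
LSL r0, r3, #3 → r0=10<<3=80
CMP r0, #0  (cmp 80,0)
BGT start: taken
MUL r3, r3, #14 → r3=10*14=140
ADD r0, r3, #20 → r0=140+20=160
halt.

160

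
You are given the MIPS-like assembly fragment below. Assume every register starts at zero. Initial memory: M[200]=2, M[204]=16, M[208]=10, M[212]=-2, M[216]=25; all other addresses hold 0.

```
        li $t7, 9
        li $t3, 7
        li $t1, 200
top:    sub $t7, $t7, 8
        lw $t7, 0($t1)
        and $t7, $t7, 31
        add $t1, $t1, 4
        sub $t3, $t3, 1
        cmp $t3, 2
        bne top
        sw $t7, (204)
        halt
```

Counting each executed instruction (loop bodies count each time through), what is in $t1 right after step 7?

after li $t7, 9: $t7=9
after li $t3, 7: $t3=7
after li $t1, 200: $t1=200
after sub $t7, $t7, 8: $t7=9-8=1
after lw $t7, 0($t1): $t7=M[200]=2
after and $t7, $t7, 31: $t7=2&31=2
after add $t1, $t1, 4: $t1=200+4=204
After step 7: $t1 = 204.

204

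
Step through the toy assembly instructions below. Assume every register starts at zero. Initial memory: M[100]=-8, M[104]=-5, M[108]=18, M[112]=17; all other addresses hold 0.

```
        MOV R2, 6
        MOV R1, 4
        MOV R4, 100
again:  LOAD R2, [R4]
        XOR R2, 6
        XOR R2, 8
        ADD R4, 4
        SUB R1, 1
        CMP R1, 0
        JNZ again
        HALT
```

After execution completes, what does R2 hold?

R2=6
R1=4
R4=100
R2=M[100]=-8
R2=(-8)^6=-2
R2=(-2)^8=-10
R4=100+4=104
R1=4-1=3
CMP R1, 0  (cmp 3,0)
JNZ again: taken
R2=M[104]=-5
R2=(-5)^6=-3
R2=(-3)^8=-11
R4=104+4=108
R1=3-1=2
CMP R1, 0  (cmp 2,0)
JNZ again: taken
R2=M[108]=18
R2=18^6=20
R2=20^8=28
R4=108+4=112
R1=2-1=1
CMP R1, 0  (cmp 1,0)
JNZ again: taken
R2=M[112]=17
R2=17^6=23
R2=23^8=31
R4=112+4=116
R1=1-1=0
CMP R1, 0  (cmp 0,0)
JNZ again: not taken
halt.

31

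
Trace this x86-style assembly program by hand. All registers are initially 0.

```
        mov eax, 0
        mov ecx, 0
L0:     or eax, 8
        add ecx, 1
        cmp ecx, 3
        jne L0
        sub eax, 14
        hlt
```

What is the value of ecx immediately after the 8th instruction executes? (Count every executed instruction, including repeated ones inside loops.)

2

after mov eax, 0: eax=0
after mov ecx, 0: ecx=0
after or eax, 8: eax=0|8=8
after add ecx, 1: ecx=0+1=1
cmp ecx, 3  (cmp 1,3)
jne L0: taken
after or eax, 8: eax=8|8=8
after add ecx, 1: ecx=1+1=2
After step 8: ecx = 2.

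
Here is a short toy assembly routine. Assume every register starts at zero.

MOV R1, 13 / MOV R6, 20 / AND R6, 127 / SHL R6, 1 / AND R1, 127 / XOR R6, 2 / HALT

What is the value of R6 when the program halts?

after MOV R1, 13: R1=13
after MOV R6, 20: R6=20
after AND R6, 127: R6=20&127=20
after SHL R6, 1: R6=20<<1=40
after AND R1, 127: R1=13&127=13
after XOR R6, 2: R6=40^2=42
halt.

42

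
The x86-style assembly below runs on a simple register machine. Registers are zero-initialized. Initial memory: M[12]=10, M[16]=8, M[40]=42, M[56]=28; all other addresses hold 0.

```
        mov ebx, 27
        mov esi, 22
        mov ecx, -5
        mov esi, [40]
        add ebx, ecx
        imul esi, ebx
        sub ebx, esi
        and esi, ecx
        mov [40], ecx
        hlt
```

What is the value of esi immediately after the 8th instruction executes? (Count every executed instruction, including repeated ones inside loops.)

mov ebx, 27 → ebx=27
mov esi, 22 → esi=22
mov ecx, -5 → ecx=-5
mov esi, [40] → esi=M[40]=42
add ebx, ecx → ebx=27+(-5)=22
imul esi, ebx → esi=42*22=924
sub ebx, esi → ebx=22-924=-902
and esi, ecx → esi=924&(-5)=920
After step 8: esi = 920.

920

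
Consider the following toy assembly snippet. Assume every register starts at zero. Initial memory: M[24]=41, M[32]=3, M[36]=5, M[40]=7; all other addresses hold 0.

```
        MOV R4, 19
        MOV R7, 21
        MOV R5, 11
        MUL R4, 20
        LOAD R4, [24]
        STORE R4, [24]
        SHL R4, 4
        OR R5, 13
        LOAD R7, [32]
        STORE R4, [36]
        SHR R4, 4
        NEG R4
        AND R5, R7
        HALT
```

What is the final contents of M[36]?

656

after MOV R4, 19: R4=19
after MOV R7, 21: R7=21
after MOV R5, 11: R5=11
after MUL R4, 20: R4=19*20=380
after LOAD R4, [24]: R4=M[24]=41
STORE R4, [24] → M[24]=41
after SHL R4, 4: R4=41<<4=656
after OR R5, 13: R5=11|13=15
after LOAD R7, [32]: R7=M[32]=3
STORE R4, [36] → M[36]=656
after SHR R4, 4: R4=656>>4=41
after NEG R4: R4=-(41)=-41
after AND R5, R7: R5=15&3=3
halt.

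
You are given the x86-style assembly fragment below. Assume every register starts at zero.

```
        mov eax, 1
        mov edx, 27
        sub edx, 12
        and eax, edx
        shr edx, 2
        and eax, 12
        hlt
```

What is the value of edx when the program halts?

3

mov eax, 1 → eax=1
mov edx, 27 → edx=27
sub edx, 12 → edx=27-12=15
and eax, edx → eax=1&15=1
shr edx, 2 → edx=15>>2=3
and eax, 12 → eax=1&12=0
halt.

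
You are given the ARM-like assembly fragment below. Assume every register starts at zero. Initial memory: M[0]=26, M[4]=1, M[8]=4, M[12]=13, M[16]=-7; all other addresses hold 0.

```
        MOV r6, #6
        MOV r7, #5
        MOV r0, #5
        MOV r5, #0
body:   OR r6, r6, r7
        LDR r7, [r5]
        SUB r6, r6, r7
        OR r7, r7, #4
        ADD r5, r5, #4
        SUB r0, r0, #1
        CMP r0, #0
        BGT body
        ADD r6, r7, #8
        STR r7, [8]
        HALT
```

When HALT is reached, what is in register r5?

after MOV r6, #6: r6=6
after MOV r7, #5: r7=5
after MOV r0, #5: r0=5
after MOV r5, #0: r5=0
after OR r6, r6, r7: r6=6|5=7
after LDR r7, [r5]: r7=M[0]=26
after SUB r6, r6, r7: r6=7-26=-19
after OR r7, r7, #4: r7=26|4=30
after ADD r5, r5, #4: r5=0+4=4
after SUB r0, r0, #1: r0=5-1=4
CMP r0, #0  (cmp 4,0)
BGT body: taken
after OR r6, r6, r7: r6=(-19)|30=-1
after LDR r7, [r5]: r7=M[4]=1
after SUB r6, r6, r7: r6=(-1)-1=-2
after OR r7, r7, #4: r7=1|4=5
after ADD r5, r5, #4: r5=4+4=8
after SUB r0, r0, #1: r0=4-1=3
CMP r0, #0  (cmp 3,0)
BGT body: taken
after OR r6, r6, r7: r6=(-2)|5=-1
after LDR r7, [r5]: r7=M[8]=4
after SUB r6, r6, r7: r6=(-1)-4=-5
after OR r7, r7, #4: r7=4|4=4
after ADD r5, r5, #4: r5=8+4=12
after SUB r0, r0, #1: r0=3-1=2
CMP r0, #0  (cmp 2,0)
BGT body: taken
after OR r6, r6, r7: r6=(-5)|4=-1
after LDR r7, [r5]: r7=M[12]=13
after SUB r6, r6, r7: r6=(-1)-13=-14
after OR r7, r7, #4: r7=13|4=13
after ADD r5, r5, #4: r5=12+4=16
after SUB r0, r0, #1: r0=2-1=1
CMP r0, #0  (cmp 1,0)
BGT body: taken
after OR r6, r6, r7: r6=(-14)|13=-1
after LDR r7, [r5]: r7=M[16]=-7
after SUB r6, r6, r7: r6=(-1)-(-7)=6
after OR r7, r7, #4: r7=(-7)|4=-3
after ADD r5, r5, #4: r5=16+4=20
after SUB r0, r0, #1: r0=1-1=0
CMP r0, #0  (cmp 0,0)
BGT body: not taken
after ADD r6, r7, #8: r6=(-3)+8=5
STR r7, [8] → M[8]=-3
halt.

20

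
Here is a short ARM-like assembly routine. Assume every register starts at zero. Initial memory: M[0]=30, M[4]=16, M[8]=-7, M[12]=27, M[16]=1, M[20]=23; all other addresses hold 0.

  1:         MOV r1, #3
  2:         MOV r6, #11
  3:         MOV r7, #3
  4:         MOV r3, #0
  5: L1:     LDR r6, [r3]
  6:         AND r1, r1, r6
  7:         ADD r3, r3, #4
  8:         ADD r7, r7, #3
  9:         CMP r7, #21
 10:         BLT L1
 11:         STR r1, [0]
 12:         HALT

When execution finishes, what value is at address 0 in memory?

0

MOV r1, #3 → r1=3
MOV r6, #11 → r6=11
MOV r7, #3 → r7=3
MOV r3, #0 → r3=0
LDR r6, [r3] → r6=M[0]=30
AND r1, r1, r6 → r1=3&30=2
ADD r3, r3, #4 → r3=0+4=4
ADD r7, r7, #3 → r7=3+3=6
CMP r7, #21  (cmp 6,21)
BLT L1: taken
LDR r6, [r3] → r6=M[4]=16
AND r1, r1, r6 → r1=2&16=0
ADD r3, r3, #4 → r3=4+4=8
ADD r7, r7, #3 → r7=6+3=9
CMP r7, #21  (cmp 9,21)
BLT L1: taken
LDR r6, [r3] → r6=M[8]=-7
AND r1, r1, r6 → r1=0&(-7)=0
ADD r3, r3, #4 → r3=8+4=12
ADD r7, r7, #3 → r7=9+3=12
CMP r7, #21  (cmp 12,21)
BLT L1: taken
LDR r6, [r3] → r6=M[12]=27
AND r1, r1, r6 → r1=0&27=0
ADD r3, r3, #4 → r3=12+4=16
ADD r7, r7, #3 → r7=12+3=15
CMP r7, #21  (cmp 15,21)
BLT L1: taken
LDR r6, [r3] → r6=M[16]=1
AND r1, r1, r6 → r1=0&1=0
ADD r3, r3, #4 → r3=16+4=20
ADD r7, r7, #3 → r7=15+3=18
CMP r7, #21  (cmp 18,21)
BLT L1: taken
LDR r6, [r3] → r6=M[20]=23
AND r1, r1, r6 → r1=0&23=0
ADD r3, r3, #4 → r3=20+4=24
ADD r7, r7, #3 → r7=18+3=21
CMP r7, #21  (cmp 21,21)
BLT L1: not taken
STR r1, [0] → M[0]=0
halt.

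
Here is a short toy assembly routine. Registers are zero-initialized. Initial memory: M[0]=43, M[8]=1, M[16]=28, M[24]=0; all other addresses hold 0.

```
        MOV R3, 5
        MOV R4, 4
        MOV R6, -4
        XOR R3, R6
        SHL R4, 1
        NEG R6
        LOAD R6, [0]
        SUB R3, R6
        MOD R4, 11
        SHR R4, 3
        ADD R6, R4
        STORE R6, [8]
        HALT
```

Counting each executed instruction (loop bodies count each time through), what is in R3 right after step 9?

-50

MOV R3, 5 → R3=5
MOV R4, 4 → R4=4
MOV R6, -4 → R6=-4
XOR R3, R6 → R3=5^(-4)=-7
SHL R4, 1 → R4=4<<1=8
NEG R6 → R6=-(-4)=4
LOAD R6, [0] → R6=M[0]=43
SUB R3, R6 → R3=(-7)-43=-50
MOD R4, 11 → R4=8%11=8
After step 9: R3 = -50.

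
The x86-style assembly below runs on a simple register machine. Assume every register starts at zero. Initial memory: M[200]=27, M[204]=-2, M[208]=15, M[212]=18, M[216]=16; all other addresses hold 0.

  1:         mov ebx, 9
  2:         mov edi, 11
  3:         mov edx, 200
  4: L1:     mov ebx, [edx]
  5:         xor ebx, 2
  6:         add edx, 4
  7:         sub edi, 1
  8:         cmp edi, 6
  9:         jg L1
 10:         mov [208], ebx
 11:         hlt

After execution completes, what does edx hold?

after mov ebx, 9: ebx=9
after mov edi, 11: edi=11
after mov edx, 200: edx=200
after mov ebx, [edx]: ebx=M[200]=27
after xor ebx, 2: ebx=27^2=25
after add edx, 4: edx=200+4=204
after sub edi, 1: edi=11-1=10
cmp edi, 6  (cmp 10,6)
jg L1: taken
after mov ebx, [edx]: ebx=M[204]=-2
after xor ebx, 2: ebx=(-2)^2=-4
after add edx, 4: edx=204+4=208
after sub edi, 1: edi=10-1=9
cmp edi, 6  (cmp 9,6)
jg L1: taken
after mov ebx, [edx]: ebx=M[208]=15
after xor ebx, 2: ebx=15^2=13
after add edx, 4: edx=208+4=212
after sub edi, 1: edi=9-1=8
cmp edi, 6  (cmp 8,6)
jg L1: taken
after mov ebx, [edx]: ebx=M[212]=18
after xor ebx, 2: ebx=18^2=16
after add edx, 4: edx=212+4=216
after sub edi, 1: edi=8-1=7
cmp edi, 6  (cmp 7,6)
jg L1: taken
after mov ebx, [edx]: ebx=M[216]=16
after xor ebx, 2: ebx=16^2=18
after add edx, 4: edx=216+4=220
after sub edi, 1: edi=7-1=6
cmp edi, 6  (cmp 6,6)
jg L1: not taken
mov [208], ebx → M[208]=18
halt.

220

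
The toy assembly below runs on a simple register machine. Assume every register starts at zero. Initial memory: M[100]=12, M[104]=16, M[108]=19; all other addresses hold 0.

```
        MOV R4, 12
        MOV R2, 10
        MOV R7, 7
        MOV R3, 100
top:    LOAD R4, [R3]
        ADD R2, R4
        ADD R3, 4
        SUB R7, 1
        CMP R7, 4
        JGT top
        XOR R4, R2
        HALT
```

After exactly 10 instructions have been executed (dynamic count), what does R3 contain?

104

MOV R4, 12 → R4=12
MOV R2, 10 → R2=10
MOV R7, 7 → R7=7
MOV R3, 100 → R3=100
LOAD R4, [R3] → R4=M[100]=12
ADD R2, R4 → R2=10+12=22
ADD R3, 4 → R3=100+4=104
SUB R7, 1 → R7=7-1=6
CMP R7, 4  (cmp 6,4)
JGT top: taken
After step 10: R3 = 104.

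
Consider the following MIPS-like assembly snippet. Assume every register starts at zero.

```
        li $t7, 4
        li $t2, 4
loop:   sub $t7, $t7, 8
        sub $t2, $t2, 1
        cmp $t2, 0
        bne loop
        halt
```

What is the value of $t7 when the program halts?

$t7=4
$t2=4
$t7=4-8=-4
$t2=4-1=3
cmp $t2, 0  (cmp 3,0)
bne loop: taken
$t7=(-4)-8=-12
$t2=3-1=2
cmp $t2, 0  (cmp 2,0)
bne loop: taken
$t7=(-12)-8=-20
$t2=2-1=1
cmp $t2, 0  (cmp 1,0)
bne loop: taken
$t7=(-20)-8=-28
$t2=1-1=0
cmp $t2, 0  (cmp 0,0)
bne loop: not taken
halt.

-28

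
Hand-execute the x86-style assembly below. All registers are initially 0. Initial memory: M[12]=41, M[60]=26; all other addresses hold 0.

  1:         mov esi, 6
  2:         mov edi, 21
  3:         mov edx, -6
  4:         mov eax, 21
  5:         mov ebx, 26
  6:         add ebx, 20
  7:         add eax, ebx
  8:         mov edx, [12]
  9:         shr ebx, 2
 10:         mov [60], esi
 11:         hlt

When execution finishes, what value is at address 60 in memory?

mov esi, 6 → esi=6
mov edi, 21 → edi=21
mov edx, -6 → edx=-6
mov eax, 21 → eax=21
mov ebx, 26 → ebx=26
add ebx, 20 → ebx=26+20=46
add eax, ebx → eax=21+46=67
mov edx, [12] → edx=M[12]=41
shr ebx, 2 → ebx=46>>2=11
mov [60], esi → M[60]=6
halt.

6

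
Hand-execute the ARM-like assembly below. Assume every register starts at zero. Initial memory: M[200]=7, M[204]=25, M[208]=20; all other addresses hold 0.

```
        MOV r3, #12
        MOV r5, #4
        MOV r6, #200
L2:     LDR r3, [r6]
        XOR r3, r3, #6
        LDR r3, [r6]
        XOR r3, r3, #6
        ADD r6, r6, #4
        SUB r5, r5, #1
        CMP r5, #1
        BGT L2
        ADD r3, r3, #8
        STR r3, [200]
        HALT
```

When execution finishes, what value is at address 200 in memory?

26

r3=12
r5=4
r6=200
r3=M[200]=7
r3=7^6=1
r3=M[200]=7
r3=7^6=1
r6=200+4=204
r5=4-1=3
CMP r5, #1  (cmp 3,1)
BGT L2: taken
r3=M[204]=25
r3=25^6=31
r3=M[204]=25
r3=25^6=31
r6=204+4=208
r5=3-1=2
CMP r5, #1  (cmp 2,1)
BGT L2: taken
r3=M[208]=20
r3=20^6=18
r3=M[208]=20
r3=20^6=18
r6=208+4=212
r5=2-1=1
CMP r5, #1  (cmp 1,1)
BGT L2: not taken
r3=18+8=26
STR r3, [200] → M[200]=26
halt.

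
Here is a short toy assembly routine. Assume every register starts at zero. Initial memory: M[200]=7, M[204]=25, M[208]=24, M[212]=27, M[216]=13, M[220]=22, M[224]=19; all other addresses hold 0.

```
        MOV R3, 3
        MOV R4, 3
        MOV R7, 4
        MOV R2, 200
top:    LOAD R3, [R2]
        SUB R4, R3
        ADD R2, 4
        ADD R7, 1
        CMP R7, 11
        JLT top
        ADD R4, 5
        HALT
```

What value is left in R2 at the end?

R3=3
R4=3
R7=4
R2=200
R3=M[200]=7
R4=3-7=-4
R2=200+4=204
R7=4+1=5
CMP R7, 11  (cmp 5,11)
JLT top: taken
R3=M[204]=25
R4=(-4)-25=-29
R2=204+4=208
R7=5+1=6
CMP R7, 11  (cmp 6,11)
JLT top: taken
R3=M[208]=24
R4=(-29)-24=-53
R2=208+4=212
R7=6+1=7
CMP R7, 11  (cmp 7,11)
JLT top: taken
R3=M[212]=27
R4=(-53)-27=-80
R2=212+4=216
R7=7+1=8
CMP R7, 11  (cmp 8,11)
JLT top: taken
R3=M[216]=13
R4=(-80)-13=-93
R2=216+4=220
R7=8+1=9
CMP R7, 11  (cmp 9,11)
JLT top: taken
R3=M[220]=22
R4=(-93)-22=-115
R2=220+4=224
R7=9+1=10
CMP R7, 11  (cmp 10,11)
JLT top: taken
R3=M[224]=19
R4=(-115)-19=-134
R2=224+4=228
R7=10+1=11
CMP R7, 11  (cmp 11,11)
JLT top: not taken
R4=(-134)+5=-129
halt.

228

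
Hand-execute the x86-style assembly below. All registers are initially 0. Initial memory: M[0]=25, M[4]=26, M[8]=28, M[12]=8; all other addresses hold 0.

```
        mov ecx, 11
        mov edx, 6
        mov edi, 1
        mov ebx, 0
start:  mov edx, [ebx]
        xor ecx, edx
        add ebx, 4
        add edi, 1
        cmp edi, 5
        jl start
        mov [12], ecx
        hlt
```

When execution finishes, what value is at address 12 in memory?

mov ecx, 11 → ecx=11
mov edx, 6 → edx=6
mov edi, 1 → edi=1
mov ebx, 0 → ebx=0
mov edx, [ebx] → edx=M[0]=25
xor ecx, edx → ecx=11^25=18
add ebx, 4 → ebx=0+4=4
add edi, 1 → edi=1+1=2
cmp edi, 5  (cmp 2,5)
jl start: taken
mov edx, [ebx] → edx=M[4]=26
xor ecx, edx → ecx=18^26=8
add ebx, 4 → ebx=4+4=8
add edi, 1 → edi=2+1=3
cmp edi, 5  (cmp 3,5)
jl start: taken
mov edx, [ebx] → edx=M[8]=28
xor ecx, edx → ecx=8^28=20
add ebx, 4 → ebx=8+4=12
add edi, 1 → edi=3+1=4
cmp edi, 5  (cmp 4,5)
jl start: taken
mov edx, [ebx] → edx=M[12]=8
xor ecx, edx → ecx=20^8=28
add ebx, 4 → ebx=12+4=16
add edi, 1 → edi=4+1=5
cmp edi, 5  (cmp 5,5)
jl start: not taken
mov [12], ecx → M[12]=28
halt.

28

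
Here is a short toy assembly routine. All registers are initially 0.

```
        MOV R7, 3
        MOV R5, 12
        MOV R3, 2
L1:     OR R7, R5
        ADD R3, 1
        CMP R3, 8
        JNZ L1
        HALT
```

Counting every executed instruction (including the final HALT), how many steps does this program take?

after MOV R7, 3: R7=3
after MOV R5, 12: R5=12
after MOV R3, 2: R3=2
after OR R7, R5: R7=3|12=15
after ADD R3, 1: R3=2+1=3
CMP R3, 8  (cmp 3,8)
JNZ L1: taken
after OR R7, R5: R7=15|12=15
after ADD R3, 1: R3=3+1=4
CMP R3, 8  (cmp 4,8)
JNZ L1: taken
after OR R7, R5: R7=15|12=15
after ADD R3, 1: R3=4+1=5
CMP R3, 8  (cmp 5,8)
JNZ L1: taken
after OR R7, R5: R7=15|12=15
after ADD R3, 1: R3=5+1=6
CMP R3, 8  (cmp 6,8)
JNZ L1: taken
after OR R7, R5: R7=15|12=15
after ADD R3, 1: R3=6+1=7
CMP R3, 8  (cmp 7,8)
JNZ L1: taken
after OR R7, R5: R7=15|12=15
after ADD R3, 1: R3=7+1=8
CMP R3, 8  (cmp 8,8)
JNZ L1: not taken
halt.
Total executed instructions: 28.

28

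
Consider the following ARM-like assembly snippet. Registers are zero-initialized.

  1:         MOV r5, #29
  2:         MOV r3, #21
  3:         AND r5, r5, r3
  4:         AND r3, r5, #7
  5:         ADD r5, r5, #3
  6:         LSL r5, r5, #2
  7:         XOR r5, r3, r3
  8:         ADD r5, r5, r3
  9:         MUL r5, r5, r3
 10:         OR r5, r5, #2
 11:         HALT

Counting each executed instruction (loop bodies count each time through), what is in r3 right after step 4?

r5=29
r3=21
r5=29&21=21
r3=21&7=5
After step 4: r3 = 5.

5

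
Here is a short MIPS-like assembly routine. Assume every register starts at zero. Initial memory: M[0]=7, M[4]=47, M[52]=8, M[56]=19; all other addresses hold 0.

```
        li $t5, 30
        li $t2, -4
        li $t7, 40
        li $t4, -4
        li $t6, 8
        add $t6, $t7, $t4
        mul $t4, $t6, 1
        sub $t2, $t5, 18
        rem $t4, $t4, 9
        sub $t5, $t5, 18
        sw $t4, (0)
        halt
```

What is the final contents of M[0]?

0

$t5=30
$t2=-4
$t7=40
$t4=-4
$t6=8
$t6=40+(-4)=36
$t4=36*1=36
$t2=30-18=12
$t4=36%9=0
$t5=30-18=12
sw $t4, (0) → M[0]=0
halt.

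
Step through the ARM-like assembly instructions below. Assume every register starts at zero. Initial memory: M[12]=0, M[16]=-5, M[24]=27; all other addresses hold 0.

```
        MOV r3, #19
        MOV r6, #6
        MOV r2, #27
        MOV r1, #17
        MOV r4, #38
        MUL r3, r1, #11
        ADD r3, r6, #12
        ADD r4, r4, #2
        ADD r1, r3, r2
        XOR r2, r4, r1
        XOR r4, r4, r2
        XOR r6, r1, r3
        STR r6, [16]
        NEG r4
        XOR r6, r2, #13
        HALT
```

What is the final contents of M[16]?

r3=19
r6=6
r2=27
r1=17
r4=38
r3=17*11=187
r3=6+12=18
r4=38+2=40
r1=18+27=45
r2=40^45=5
r4=40^5=45
r6=45^18=63
STR r6, [16] → M[16]=63
r4=-(45)=-45
r6=5^13=8
halt.

63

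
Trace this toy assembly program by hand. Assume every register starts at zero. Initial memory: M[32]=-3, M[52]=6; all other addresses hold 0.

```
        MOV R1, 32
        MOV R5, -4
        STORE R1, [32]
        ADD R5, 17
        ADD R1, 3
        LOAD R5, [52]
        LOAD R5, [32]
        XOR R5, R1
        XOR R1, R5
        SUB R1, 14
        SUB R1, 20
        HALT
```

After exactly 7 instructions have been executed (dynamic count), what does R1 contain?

35

R1=32
R5=-4
STORE R1, [32] → M[32]=32
R5=(-4)+17=13
R1=32+3=35
R5=M[52]=6
R5=M[32]=32
After step 7: R1 = 35.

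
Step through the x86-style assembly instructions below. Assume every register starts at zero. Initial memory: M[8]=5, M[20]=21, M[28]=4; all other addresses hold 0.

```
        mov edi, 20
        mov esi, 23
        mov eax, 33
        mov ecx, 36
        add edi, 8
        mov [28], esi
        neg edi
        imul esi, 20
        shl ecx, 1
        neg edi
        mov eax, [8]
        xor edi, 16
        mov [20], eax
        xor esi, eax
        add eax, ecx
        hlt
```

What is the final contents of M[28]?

23

after mov edi, 20: edi=20
after mov esi, 23: esi=23
after mov eax, 33: eax=33
after mov ecx, 36: ecx=36
after add edi, 8: edi=20+8=28
mov [28], esi → M[28]=23
after neg edi: edi=-(28)=-28
after imul esi, 20: esi=23*20=460
after shl ecx, 1: ecx=36<<1=72
after neg edi: edi=-(-28)=28
after mov eax, [8]: eax=M[8]=5
after xor edi, 16: edi=28^16=12
mov [20], eax → M[20]=5
after xor esi, eax: esi=460^5=457
after add eax, ecx: eax=5+72=77
halt.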